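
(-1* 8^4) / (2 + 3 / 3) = -4096 / 3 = -1365.33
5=5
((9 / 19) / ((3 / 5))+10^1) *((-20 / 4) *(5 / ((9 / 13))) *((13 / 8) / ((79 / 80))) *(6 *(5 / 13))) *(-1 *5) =33312500 / 4503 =7397.85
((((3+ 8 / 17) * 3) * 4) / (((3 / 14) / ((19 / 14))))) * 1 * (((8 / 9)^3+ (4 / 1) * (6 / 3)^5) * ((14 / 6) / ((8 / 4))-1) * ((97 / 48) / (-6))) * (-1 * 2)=1275267536 / 334611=3811.19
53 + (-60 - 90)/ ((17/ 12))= -899/ 17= -52.88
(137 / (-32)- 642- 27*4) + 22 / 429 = -941279 / 1248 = -754.23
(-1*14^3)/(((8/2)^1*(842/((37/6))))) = -12691/2526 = -5.02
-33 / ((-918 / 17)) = 11 / 18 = 0.61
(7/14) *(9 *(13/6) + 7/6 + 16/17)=551/51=10.80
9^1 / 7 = 9 / 7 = 1.29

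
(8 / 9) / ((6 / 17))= 68 / 27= 2.52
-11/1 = -11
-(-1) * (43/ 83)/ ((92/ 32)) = 344/ 1909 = 0.18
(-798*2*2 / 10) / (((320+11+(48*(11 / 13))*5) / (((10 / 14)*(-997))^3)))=73435098699300 / 340207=215854167.31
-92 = -92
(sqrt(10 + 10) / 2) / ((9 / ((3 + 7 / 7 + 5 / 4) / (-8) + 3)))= 25*sqrt(5) / 96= 0.58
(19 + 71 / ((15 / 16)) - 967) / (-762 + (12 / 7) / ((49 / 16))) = 2243906 / 1958805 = 1.15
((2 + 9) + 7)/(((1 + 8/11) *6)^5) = 161051/1069674768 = 0.00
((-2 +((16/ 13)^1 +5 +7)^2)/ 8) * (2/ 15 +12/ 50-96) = -2068.56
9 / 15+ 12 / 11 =93 / 55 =1.69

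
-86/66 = -43/33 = -1.30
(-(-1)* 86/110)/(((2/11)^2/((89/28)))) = 42097/560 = 75.17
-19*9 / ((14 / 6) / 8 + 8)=-4104 / 199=-20.62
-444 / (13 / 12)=-5328 / 13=-409.85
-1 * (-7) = 7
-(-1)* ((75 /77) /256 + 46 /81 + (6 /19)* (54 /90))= 115458661 /151683840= 0.76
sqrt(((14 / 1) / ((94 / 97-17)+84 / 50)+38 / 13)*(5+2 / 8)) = 12*sqrt(85993271) / 34801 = 3.20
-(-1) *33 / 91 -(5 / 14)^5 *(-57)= 4851081 / 6991712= 0.69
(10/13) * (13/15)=2/3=0.67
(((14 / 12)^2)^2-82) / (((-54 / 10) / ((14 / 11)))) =3635485 / 192456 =18.89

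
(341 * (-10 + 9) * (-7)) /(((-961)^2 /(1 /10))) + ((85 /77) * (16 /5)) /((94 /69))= 2795866103 /1078136290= 2.59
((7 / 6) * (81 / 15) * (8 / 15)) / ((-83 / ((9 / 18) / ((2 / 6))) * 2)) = -63 / 2075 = -0.03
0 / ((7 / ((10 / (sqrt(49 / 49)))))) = 0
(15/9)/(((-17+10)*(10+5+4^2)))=-5/651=-0.01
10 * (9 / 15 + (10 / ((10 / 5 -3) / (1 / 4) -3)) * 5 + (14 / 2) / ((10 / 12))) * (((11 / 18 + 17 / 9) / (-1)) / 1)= -325 / 7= -46.43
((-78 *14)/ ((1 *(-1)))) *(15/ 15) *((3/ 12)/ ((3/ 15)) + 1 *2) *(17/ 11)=60333/ 11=5484.82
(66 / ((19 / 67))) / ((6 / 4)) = 2948 / 19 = 155.16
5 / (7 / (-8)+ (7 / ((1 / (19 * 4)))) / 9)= 360 / 4193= 0.09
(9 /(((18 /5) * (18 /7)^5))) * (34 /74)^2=24286115 /5173637184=0.00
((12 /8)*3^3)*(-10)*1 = -405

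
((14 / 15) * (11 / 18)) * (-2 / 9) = -0.13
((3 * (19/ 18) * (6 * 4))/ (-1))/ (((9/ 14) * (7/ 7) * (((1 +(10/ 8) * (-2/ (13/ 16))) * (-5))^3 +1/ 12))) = -9350432/ 88580091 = -0.11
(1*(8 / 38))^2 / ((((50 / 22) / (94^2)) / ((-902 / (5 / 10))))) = -2805465344 / 9025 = -310854.89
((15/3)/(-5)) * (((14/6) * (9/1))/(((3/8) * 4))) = -14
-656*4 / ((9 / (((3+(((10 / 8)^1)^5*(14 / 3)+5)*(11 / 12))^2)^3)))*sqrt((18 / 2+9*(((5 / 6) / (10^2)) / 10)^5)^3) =-309129169134903729681542572292552000375317631978441*sqrt(7464960000000003) / 43908996768733633726718731616256000000000000000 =-608275346256.01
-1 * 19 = -19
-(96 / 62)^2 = -2304 / 961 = -2.40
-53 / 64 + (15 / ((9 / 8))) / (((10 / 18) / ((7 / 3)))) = 3531 / 64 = 55.17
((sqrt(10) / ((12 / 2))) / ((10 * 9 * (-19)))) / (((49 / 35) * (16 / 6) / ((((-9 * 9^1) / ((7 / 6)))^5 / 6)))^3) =1126419977246958720592007393738632050 * sqrt(10) / 30939858360298531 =115128281730797889383.61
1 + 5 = 6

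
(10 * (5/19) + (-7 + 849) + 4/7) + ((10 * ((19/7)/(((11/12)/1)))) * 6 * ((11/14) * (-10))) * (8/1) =-9609916/931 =-10322.14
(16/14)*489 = 3912/7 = 558.86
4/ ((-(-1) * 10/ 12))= 24/ 5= 4.80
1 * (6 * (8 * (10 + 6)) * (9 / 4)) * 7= 12096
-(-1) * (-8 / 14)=-4 / 7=-0.57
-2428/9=-269.78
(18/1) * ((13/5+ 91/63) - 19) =-1346/5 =-269.20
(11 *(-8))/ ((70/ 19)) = -836/ 35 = -23.89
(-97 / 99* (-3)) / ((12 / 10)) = 485 / 198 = 2.45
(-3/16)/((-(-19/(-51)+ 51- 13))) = 153/31312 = 0.00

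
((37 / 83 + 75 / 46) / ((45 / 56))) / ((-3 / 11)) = -9.47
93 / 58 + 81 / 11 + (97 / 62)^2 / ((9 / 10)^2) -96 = -4172203657 / 49662558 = -84.01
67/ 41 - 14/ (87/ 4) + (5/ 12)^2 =199309/ 171216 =1.16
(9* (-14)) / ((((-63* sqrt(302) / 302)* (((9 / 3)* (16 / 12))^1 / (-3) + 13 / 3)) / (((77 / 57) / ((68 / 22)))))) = 847* sqrt(302) / 2907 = 5.06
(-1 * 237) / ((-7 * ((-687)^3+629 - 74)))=-79 / 756565012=-0.00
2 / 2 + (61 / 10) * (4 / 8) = 4.05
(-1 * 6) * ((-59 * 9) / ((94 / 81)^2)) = 10451673 / 4418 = 2365.70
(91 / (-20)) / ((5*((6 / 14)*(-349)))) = 637 / 104700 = 0.01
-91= -91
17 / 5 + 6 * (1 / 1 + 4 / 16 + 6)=469 / 10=46.90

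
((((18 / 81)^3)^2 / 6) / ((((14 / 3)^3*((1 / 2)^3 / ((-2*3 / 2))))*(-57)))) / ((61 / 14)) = 0.00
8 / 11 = 0.73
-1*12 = -12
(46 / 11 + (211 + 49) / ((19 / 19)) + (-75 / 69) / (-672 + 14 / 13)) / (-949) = -582964611 / 2094126034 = -0.28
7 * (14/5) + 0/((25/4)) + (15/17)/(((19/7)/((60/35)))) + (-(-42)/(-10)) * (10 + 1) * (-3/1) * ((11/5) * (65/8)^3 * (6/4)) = 245348.25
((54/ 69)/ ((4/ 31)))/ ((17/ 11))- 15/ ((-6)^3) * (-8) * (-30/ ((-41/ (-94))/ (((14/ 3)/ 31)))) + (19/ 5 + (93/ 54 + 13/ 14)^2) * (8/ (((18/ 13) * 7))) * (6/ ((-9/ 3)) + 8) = 26217459306883/ 414212023890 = 63.29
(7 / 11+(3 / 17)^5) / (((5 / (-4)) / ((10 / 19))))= -79533376 / 296750113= -0.27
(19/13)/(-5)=-19/65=-0.29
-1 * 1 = -1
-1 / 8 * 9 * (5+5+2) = -27 / 2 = -13.50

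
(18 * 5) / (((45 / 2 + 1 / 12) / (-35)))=-37800 / 271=-139.48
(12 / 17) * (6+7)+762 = 13110 / 17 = 771.18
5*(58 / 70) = 29 / 7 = 4.14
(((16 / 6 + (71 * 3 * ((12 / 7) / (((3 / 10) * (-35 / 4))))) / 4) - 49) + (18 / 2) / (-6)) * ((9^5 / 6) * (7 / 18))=-17705223 / 56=-316164.70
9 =9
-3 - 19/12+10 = 65/12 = 5.42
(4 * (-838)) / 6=-1676 / 3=-558.67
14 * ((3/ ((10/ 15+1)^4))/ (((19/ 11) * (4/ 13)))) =243243/ 23750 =10.24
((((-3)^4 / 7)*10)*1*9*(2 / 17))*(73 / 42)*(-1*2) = -354780 / 833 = -425.91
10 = 10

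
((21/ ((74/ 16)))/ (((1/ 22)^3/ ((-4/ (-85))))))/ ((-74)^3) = -894432/ 159303685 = -0.01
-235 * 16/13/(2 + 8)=-376/13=-28.92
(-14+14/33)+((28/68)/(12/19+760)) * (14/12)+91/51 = -191189719/16215144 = -11.79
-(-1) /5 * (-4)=-4 /5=-0.80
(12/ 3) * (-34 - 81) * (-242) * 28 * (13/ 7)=5788640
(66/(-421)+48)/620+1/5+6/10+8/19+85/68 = 12637587/4959380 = 2.55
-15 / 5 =-3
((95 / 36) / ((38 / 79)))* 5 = 1975 / 72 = 27.43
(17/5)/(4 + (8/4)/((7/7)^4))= 17/30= 0.57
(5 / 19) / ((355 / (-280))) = -280 / 1349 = -0.21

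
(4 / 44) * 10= 10 / 11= 0.91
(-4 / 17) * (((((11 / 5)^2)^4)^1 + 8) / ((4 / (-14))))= 3044774334 / 6640625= 458.51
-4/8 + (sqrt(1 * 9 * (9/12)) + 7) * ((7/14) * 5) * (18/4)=135 * sqrt(3)/8 + 313/4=107.48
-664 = -664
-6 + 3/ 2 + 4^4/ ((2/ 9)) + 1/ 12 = 13771/ 12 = 1147.58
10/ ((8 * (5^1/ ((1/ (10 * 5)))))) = 1/ 200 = 0.00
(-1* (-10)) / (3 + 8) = 10 / 11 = 0.91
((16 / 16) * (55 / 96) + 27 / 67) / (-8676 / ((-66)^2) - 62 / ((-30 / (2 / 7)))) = -0.70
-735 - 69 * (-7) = -252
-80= -80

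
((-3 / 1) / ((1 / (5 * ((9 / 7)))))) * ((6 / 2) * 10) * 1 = -4050 / 7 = -578.57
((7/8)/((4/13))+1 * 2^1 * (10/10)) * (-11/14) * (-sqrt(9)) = 11.42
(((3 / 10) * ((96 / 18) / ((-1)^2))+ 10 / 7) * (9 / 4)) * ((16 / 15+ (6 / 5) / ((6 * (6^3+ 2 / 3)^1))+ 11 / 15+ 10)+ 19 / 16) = 161082423 / 1820000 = 88.51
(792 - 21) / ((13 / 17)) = 13107 / 13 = 1008.23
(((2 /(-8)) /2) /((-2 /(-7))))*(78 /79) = -273 /632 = -0.43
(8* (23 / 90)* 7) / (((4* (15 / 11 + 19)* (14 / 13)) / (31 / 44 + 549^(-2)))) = 558739805 / 4860995328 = 0.11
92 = 92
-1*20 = -20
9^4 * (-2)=-13122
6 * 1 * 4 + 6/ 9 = 74/ 3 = 24.67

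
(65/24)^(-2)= 576/4225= 0.14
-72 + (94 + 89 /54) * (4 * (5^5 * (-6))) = -64563148 /9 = -7173683.11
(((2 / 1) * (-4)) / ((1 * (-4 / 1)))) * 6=12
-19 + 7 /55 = -1038 /55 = -18.87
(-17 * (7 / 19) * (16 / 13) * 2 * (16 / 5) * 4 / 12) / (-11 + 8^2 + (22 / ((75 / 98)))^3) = -1713600000 / 2480910432377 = -0.00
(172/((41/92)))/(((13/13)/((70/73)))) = 1107680/2993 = 370.09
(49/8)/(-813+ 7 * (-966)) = -0.00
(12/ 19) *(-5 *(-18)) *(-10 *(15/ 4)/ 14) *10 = -1522.56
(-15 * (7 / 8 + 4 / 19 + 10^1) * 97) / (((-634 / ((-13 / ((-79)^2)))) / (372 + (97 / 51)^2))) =-10379372870425 / 521442140496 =-19.91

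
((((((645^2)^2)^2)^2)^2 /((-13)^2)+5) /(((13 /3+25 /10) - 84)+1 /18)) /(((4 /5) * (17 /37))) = -670339962125304044067283960829136999122606199374946021859306153689642262179404497146607148775 /3987724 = -168100892169393880837110100000000000000000000000000000000000000000000000000000000000000.00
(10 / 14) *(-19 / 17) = -95 / 119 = -0.80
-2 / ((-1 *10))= 1 / 5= 0.20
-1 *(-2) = 2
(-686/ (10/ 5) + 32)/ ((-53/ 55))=17105/ 53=322.74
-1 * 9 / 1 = -9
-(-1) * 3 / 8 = 3 / 8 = 0.38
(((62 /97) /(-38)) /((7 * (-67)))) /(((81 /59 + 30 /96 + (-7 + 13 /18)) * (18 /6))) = -87792 /33725007239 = -0.00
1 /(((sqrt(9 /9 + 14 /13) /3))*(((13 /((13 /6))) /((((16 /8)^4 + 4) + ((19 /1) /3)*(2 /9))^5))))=32255902407184*sqrt(39) /129140163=1559840.42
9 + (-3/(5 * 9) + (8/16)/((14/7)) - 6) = 3.18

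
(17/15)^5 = 1419857/759375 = 1.87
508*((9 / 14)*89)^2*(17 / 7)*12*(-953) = -15841336568724 / 343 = -46184654719.31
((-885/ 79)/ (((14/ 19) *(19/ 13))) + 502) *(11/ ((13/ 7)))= 5980777/ 2054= 2911.77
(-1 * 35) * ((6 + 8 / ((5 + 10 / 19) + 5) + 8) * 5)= -2583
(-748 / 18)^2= 139876 / 81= 1726.86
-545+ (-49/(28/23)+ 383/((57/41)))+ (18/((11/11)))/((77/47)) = -5245237/17556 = -298.77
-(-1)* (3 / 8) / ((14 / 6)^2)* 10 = 135 / 196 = 0.69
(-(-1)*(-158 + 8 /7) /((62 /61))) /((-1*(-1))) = -33489 /217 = -154.33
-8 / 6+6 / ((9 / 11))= 6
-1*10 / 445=-2 / 89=-0.02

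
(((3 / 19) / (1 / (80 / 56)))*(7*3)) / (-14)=-45 / 133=-0.34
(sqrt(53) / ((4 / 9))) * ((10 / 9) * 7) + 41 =41 + 35 * sqrt(53) / 2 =168.40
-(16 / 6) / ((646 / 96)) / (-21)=128 / 6783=0.02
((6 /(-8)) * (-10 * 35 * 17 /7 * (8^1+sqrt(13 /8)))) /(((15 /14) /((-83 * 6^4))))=-512023680 -16000740 * sqrt(26)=-593611765.49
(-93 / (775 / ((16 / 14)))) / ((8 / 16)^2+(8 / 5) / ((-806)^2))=-15591264 / 28421855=-0.55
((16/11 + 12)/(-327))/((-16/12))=37/1199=0.03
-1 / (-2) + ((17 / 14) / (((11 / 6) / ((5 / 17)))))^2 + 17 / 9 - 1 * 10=-808223 / 106722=-7.57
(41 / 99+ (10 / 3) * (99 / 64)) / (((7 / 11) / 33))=27731 / 96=288.86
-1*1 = -1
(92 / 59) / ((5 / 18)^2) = 29808 / 1475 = 20.21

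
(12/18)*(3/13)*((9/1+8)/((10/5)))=17/13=1.31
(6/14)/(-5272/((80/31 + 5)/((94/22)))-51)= -165/1163659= -0.00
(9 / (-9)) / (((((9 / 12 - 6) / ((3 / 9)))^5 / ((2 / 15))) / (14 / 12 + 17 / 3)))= 41984 / 44659644435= 0.00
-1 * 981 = -981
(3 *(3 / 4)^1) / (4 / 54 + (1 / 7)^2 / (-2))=11907 / 338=35.23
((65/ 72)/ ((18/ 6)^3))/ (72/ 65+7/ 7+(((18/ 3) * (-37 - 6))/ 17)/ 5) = -2873/ 79704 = -0.04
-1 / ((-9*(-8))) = -1 / 72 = -0.01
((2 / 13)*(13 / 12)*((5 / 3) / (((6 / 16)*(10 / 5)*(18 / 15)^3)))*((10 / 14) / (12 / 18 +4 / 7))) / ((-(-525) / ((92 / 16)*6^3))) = 2875 / 9828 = 0.29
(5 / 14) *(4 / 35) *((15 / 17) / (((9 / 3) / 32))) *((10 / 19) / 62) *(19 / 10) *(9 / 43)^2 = 12960 / 47746727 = 0.00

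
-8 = -8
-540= -540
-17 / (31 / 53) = -901 / 31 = -29.06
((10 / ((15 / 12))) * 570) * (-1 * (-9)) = 41040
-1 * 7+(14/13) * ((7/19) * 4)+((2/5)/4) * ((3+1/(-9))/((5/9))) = -30214/6175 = -4.89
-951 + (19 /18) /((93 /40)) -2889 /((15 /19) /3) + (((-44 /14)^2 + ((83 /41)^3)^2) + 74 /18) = -11538884301090468848 /974080126180665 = -11845.93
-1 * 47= -47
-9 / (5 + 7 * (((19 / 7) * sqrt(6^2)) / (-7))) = 63 / 79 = 0.80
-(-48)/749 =0.06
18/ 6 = 3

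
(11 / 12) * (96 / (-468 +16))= -22 / 113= -0.19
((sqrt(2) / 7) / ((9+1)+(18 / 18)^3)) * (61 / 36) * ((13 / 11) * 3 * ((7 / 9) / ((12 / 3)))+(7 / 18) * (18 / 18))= 3721 * sqrt(2) / 156816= 0.03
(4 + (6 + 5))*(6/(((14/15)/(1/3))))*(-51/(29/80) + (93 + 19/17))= -738000/493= -1496.96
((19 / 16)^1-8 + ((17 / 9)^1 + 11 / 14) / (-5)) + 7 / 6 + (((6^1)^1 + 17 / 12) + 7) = 41509 / 5040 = 8.24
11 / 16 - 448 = -447.31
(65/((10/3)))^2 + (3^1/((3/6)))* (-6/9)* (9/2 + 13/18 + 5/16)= 3223/9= 358.11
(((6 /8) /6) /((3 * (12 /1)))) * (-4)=-1 /72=-0.01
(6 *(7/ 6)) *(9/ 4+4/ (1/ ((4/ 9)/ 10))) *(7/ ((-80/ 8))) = -21413/ 1800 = -11.90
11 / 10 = 1.10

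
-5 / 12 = -0.42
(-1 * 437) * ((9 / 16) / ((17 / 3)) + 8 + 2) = -1200439 / 272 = -4413.38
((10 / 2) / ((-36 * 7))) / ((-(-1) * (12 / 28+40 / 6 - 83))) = 0.00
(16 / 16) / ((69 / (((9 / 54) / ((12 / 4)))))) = 1 / 1242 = 0.00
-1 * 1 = -1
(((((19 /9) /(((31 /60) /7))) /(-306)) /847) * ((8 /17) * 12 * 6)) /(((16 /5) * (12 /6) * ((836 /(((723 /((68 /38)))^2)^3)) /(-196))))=2743887008684524408556238675 /4605227644369616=595820059414.27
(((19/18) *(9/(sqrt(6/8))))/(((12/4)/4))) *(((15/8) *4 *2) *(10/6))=1900 *sqrt(3)/9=365.66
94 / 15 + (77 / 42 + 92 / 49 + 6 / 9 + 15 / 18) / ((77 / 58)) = 576802 / 56595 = 10.19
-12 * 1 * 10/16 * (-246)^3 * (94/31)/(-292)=-2623822470/2263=-1159444.31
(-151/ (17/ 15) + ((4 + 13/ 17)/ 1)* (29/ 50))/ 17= -110901/ 14450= -7.67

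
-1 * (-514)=514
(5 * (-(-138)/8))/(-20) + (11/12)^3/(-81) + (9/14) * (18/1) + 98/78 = 108339499/12737088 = 8.51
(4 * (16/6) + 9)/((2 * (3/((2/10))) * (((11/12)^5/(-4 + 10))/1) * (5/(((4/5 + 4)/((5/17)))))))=1996627968/100656875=19.84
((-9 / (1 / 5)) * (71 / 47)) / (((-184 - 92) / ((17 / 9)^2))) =102595 / 116748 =0.88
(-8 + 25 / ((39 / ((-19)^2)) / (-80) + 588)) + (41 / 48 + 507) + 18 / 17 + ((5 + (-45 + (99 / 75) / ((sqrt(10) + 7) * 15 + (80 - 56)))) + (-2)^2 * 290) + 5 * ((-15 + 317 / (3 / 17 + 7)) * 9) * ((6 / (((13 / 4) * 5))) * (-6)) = -4832913619293420253 / 3754390776848400 - 11 * sqrt(10) / 7995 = -1287.27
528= 528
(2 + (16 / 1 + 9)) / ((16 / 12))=81 / 4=20.25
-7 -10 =-17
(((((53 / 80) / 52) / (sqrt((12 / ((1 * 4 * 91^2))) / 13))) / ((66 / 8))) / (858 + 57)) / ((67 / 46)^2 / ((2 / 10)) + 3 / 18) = 196259 * sqrt(39) / 41302532700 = 0.00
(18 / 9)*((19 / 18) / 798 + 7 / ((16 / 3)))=3973 / 1512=2.63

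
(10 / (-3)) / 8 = -5 / 12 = -0.42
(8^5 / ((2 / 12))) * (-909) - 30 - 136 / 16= -357433421 / 2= -178716710.50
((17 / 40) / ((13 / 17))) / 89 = 289 / 46280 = 0.01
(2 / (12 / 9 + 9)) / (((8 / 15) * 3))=15 / 124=0.12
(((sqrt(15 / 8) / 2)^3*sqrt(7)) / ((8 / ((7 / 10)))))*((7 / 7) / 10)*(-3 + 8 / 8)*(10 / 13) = -21*sqrt(210) / 26624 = -0.01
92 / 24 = 23 / 6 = 3.83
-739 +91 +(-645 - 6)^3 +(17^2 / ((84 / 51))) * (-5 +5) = -275895099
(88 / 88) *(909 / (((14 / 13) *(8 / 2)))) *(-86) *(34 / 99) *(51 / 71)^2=-2496447603 / 776314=-3215.77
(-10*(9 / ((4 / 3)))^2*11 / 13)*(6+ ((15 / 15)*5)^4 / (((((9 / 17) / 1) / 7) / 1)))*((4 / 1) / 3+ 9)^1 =-3426339015 / 104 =-32945567.45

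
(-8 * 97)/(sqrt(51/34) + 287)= -445424/164735 + 776 * sqrt(6)/164735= -2.69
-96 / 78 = -16 / 13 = -1.23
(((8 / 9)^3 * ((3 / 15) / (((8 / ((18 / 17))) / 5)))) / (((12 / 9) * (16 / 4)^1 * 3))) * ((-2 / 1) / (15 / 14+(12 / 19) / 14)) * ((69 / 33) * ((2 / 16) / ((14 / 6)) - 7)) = 679972 / 4498659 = 0.15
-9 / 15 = -3 / 5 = -0.60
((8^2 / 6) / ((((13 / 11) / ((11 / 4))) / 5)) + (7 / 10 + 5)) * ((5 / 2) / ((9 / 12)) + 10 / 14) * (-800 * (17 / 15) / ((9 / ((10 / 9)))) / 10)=-1170403760 / 199017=-5880.92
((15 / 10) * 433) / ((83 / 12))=7794 / 83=93.90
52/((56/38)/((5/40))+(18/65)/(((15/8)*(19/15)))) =4.37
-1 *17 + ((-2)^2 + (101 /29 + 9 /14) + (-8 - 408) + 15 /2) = -84727 /203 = -417.37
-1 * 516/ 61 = -516/ 61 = -8.46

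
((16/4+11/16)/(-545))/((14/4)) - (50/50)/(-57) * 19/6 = 0.05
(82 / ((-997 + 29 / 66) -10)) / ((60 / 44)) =-19844 / 332165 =-0.06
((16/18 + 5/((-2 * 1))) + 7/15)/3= -103/270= -0.38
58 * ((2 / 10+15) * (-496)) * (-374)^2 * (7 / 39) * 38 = -81348229157888 / 195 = -417170405937.89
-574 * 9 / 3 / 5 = -1722 / 5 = -344.40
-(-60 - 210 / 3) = 130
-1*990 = -990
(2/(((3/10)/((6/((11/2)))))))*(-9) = -720/11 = -65.45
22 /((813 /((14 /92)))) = 77 /18699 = 0.00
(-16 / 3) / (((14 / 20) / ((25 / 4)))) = -47.62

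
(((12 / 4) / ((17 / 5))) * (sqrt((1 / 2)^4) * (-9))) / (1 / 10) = -675 / 34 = -19.85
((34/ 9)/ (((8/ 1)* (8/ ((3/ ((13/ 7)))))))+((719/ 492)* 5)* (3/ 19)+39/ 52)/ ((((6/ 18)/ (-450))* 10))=-87456825/ 324064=-269.88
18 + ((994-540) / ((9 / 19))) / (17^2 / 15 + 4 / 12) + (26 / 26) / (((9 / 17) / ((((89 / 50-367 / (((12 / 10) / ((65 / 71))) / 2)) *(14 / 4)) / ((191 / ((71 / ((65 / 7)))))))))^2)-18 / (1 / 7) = 1198345105667223258289 / 55057572092250000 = 21765.31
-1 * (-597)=597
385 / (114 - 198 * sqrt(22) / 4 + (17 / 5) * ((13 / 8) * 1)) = -3.42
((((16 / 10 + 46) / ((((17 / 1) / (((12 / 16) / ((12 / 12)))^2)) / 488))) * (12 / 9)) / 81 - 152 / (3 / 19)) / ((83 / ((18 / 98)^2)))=-384756 / 996415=-0.39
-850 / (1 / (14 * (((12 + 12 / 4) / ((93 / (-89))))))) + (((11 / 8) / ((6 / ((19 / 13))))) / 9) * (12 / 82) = 203220114479 / 1189656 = 170822.59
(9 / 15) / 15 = 1 / 25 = 0.04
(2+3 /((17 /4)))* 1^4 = 46 /17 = 2.71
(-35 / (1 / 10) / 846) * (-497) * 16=1391600 / 423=3289.83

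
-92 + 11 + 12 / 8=-159 / 2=-79.50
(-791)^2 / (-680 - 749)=-625681 / 1429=-437.85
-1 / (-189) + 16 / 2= 8.01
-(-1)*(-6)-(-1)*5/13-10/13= -83/13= -6.38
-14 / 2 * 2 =-14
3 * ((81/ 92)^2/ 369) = 0.01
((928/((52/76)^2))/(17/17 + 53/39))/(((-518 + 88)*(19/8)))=-52896/64285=-0.82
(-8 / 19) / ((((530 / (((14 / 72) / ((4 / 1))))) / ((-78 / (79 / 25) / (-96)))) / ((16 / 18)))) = -455 / 51550344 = -0.00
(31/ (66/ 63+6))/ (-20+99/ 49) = -31899/ 130388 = -0.24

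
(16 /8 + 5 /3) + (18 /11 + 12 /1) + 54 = 2353 /33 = 71.30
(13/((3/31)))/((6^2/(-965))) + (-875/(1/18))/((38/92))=-85635005/2052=-41732.46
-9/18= -1/2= -0.50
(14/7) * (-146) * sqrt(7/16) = -73 * sqrt(7) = -193.14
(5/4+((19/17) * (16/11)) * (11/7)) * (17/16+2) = 12677/1088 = 11.65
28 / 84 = 1 / 3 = 0.33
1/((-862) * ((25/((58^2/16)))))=-841/86200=-0.01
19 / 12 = 1.58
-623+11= -612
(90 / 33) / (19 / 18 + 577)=108 / 22891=0.00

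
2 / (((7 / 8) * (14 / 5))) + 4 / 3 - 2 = 22 / 147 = 0.15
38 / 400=19 / 200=0.10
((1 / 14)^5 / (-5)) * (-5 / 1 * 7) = 1 / 76832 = 0.00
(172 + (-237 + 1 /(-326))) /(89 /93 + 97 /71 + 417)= -139924173 /902625866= -0.16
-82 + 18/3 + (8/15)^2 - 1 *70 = -32786/225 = -145.72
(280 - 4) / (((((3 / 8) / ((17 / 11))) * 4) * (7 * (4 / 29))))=22678 / 77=294.52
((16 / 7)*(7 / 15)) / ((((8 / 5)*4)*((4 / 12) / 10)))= 5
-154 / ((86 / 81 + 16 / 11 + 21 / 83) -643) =5694381 / 23673491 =0.24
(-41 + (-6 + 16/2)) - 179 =-218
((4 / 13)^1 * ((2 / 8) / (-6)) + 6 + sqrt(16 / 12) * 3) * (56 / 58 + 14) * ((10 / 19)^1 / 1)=8680 * sqrt(3) / 551 + 1013390 / 21489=74.44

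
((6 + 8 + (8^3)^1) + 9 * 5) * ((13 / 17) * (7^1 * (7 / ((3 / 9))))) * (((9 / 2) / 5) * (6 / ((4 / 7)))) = 206233209 / 340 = 606568.26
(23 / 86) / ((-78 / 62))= -713 / 3354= -0.21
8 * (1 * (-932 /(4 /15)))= -27960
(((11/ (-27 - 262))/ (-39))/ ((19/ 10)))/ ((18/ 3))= 55/ 642447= 0.00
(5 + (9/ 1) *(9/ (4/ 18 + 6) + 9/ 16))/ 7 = 2585/ 784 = 3.30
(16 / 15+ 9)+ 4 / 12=52 / 5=10.40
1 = 1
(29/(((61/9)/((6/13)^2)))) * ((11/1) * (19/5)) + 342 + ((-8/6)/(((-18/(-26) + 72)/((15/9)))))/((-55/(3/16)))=488785192009/1285944660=380.10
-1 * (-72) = 72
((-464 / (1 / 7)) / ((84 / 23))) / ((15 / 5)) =-2668 / 9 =-296.44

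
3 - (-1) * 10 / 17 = 61 / 17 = 3.59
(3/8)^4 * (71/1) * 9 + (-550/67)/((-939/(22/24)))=9775137101/773074944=12.64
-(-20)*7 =140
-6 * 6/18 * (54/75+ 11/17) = -1162/425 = -2.73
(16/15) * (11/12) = 44/45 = 0.98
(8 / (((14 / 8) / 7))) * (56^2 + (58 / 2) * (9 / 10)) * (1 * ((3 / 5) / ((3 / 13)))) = 6577168 / 25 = 263086.72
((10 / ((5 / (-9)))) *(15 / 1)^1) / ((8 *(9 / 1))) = -15 / 4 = -3.75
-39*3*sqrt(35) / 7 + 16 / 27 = 16 / 27 -117*sqrt(35) / 7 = -98.29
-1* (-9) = 9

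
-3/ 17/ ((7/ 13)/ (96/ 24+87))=-29.82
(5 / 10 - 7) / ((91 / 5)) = -5 / 14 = -0.36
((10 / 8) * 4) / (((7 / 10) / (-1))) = -50 / 7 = -7.14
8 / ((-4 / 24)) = -48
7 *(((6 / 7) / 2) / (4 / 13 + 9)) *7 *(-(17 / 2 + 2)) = -5733 / 242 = -23.69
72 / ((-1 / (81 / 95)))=-5832 / 95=-61.39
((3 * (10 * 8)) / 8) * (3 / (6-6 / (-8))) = 40 / 3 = 13.33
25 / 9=2.78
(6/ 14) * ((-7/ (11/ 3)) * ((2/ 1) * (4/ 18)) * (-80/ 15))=64/ 33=1.94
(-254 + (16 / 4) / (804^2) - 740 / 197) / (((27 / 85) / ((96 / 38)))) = -2790015423100 / 1360988487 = -2049.99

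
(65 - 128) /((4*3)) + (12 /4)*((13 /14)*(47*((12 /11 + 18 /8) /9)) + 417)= 113903 /88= 1294.35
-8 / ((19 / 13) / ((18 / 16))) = -117 / 19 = -6.16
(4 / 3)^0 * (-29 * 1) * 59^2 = -100949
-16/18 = -8/9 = -0.89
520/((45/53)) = 5512/9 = 612.44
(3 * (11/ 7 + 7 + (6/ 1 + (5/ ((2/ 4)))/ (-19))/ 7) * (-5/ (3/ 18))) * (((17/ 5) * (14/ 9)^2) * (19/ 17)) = -69664/ 9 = -7740.44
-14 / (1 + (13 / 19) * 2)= -266 / 45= -5.91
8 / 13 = 0.62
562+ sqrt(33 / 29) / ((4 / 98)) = 49 * sqrt(957) / 58+ 562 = 588.14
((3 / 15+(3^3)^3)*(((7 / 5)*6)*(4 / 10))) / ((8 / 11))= 11367048 / 125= 90936.38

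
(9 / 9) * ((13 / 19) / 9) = 13 / 171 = 0.08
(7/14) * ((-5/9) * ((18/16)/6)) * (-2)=5/48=0.10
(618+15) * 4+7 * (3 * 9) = 2721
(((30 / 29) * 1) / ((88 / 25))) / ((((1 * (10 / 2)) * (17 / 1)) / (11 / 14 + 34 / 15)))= 3205 / 303688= 0.01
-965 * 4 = -3860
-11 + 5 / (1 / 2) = -1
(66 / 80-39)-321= -14367 / 40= -359.18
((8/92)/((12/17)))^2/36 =289/685584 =0.00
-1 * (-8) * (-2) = -16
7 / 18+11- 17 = -101 / 18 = -5.61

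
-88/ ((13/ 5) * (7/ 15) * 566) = -3300/ 25753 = -0.13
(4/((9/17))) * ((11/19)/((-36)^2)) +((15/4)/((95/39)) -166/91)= -354596/1260441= -0.28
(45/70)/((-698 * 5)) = -9/48860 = -0.00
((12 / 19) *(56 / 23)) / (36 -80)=-168 / 4807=-0.03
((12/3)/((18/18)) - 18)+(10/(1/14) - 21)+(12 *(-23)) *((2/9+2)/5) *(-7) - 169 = 2384/3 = 794.67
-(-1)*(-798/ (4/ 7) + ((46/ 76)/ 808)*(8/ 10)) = -1396.50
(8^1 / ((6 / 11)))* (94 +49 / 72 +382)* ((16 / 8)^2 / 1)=755062 / 27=27965.26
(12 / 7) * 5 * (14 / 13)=120 / 13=9.23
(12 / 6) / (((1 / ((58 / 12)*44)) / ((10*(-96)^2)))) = 39198720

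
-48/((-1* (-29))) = -48/29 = -1.66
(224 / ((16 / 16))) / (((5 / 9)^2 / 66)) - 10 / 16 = 9579907 / 200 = 47899.54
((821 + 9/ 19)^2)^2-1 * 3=59345668393801933/ 130321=455380701451.05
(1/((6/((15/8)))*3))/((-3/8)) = -5/18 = -0.28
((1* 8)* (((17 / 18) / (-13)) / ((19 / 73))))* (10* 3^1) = -49640 / 741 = -66.99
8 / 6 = 4 / 3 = 1.33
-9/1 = -9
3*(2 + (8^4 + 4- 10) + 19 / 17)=208749 / 17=12279.35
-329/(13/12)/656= -987/2132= -0.46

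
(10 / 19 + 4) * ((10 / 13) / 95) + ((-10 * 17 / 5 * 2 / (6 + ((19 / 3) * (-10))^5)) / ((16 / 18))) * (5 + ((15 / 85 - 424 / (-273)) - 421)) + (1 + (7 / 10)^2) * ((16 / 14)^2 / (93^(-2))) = 3686194890400846679609 / 218998574765471900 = 16832.05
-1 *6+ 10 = 4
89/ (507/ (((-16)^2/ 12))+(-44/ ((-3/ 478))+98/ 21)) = 0.01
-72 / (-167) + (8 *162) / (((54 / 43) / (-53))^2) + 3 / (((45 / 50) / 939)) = 2311504.21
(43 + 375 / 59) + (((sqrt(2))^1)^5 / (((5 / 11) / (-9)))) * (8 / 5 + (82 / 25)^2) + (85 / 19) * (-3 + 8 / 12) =130879 / 3363-3058704 * sqrt(2) / 3125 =-1345.29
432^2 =186624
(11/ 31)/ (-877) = -0.00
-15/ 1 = -15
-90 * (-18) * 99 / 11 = 14580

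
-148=-148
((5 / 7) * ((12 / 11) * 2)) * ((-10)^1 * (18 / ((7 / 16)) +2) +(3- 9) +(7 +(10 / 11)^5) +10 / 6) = -57920128160 / 86806489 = -667.23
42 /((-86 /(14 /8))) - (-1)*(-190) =-32827 /172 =-190.85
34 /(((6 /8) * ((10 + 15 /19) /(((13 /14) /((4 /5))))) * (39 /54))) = 1938 /287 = 6.75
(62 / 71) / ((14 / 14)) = 62 / 71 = 0.87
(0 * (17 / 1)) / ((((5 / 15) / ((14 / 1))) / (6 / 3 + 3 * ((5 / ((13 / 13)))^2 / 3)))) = 0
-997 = -997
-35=-35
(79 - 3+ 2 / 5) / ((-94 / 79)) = -64.21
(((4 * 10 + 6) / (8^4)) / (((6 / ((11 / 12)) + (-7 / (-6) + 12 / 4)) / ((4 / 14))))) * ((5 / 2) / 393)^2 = 6325 / 521808623616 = 0.00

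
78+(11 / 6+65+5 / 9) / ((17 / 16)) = 21638 / 153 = 141.42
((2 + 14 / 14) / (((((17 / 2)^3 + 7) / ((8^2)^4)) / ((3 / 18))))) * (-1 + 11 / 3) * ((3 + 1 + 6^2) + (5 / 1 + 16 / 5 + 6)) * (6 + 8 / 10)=4946728583168 / 372675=13273572.37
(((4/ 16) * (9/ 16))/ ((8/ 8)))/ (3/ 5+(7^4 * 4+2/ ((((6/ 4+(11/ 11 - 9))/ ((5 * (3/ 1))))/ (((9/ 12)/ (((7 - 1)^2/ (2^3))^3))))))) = 47385/ 3236353216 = 0.00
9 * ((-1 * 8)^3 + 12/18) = -4602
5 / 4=1.25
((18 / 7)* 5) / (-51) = -30 / 119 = -0.25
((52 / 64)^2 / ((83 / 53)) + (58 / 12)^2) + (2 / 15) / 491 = 23.78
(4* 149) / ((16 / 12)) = 447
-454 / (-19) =454 / 19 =23.89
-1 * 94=-94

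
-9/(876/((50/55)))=-15/1606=-0.01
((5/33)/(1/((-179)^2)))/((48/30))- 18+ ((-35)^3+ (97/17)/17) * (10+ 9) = -61922019551/76296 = -811602.44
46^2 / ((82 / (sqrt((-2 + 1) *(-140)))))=2116 *sqrt(35) / 41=305.33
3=3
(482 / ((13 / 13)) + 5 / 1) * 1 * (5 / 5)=487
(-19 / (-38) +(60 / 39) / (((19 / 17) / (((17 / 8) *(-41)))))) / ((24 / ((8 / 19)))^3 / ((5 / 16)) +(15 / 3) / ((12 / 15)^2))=-2359920 / 11710278151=-0.00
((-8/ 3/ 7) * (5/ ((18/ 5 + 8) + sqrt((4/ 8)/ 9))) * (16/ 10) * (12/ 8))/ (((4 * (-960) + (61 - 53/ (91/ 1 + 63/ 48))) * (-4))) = -8811360/ 337887801137 + 126600 * sqrt(2)/ 337887801137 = -0.00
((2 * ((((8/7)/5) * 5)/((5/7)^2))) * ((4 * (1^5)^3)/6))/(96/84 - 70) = -784/18075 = -0.04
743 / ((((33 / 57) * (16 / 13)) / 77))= 1284647 / 16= 80290.44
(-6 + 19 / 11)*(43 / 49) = -2021 / 539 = -3.75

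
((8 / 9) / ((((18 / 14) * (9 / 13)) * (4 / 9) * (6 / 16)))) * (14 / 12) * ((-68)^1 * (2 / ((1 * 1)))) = -693056 / 729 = -950.69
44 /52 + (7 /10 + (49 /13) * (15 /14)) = 363 /65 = 5.58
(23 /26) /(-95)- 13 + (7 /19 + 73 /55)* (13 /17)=-1081987 /92378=-11.71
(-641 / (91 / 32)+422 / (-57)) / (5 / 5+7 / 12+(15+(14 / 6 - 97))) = 2.98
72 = 72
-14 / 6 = -7 / 3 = -2.33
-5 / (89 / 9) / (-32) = 45 / 2848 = 0.02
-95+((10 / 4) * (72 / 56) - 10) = -1425 / 14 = -101.79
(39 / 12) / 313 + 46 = 57605 / 1252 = 46.01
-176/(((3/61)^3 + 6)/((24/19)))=-319589248/8625449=-37.05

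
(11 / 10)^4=14641 / 10000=1.46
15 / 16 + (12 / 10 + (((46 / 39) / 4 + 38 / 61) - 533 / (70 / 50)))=-503132377 / 1332240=-377.66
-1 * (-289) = 289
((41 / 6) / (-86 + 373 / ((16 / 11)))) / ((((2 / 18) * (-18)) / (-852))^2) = 6613792 / 909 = 7275.90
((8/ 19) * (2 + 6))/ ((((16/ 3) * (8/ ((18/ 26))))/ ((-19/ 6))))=-9/ 52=-0.17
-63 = -63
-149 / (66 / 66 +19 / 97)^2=-1401941 / 13456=-104.19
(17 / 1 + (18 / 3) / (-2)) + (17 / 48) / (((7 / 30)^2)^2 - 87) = 986259511 / 70467599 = 14.00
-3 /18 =-1 /6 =-0.17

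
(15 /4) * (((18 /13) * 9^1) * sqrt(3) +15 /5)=45 /4 +1215 * sqrt(3) /26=92.19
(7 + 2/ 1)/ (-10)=-9/ 10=-0.90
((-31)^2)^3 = 887503681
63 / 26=2.42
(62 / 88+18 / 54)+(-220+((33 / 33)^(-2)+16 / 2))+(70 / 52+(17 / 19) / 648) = -367290179 / 1760616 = -208.61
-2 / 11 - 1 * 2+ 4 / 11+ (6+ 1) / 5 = -23 / 55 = -0.42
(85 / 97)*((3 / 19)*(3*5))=3825 / 1843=2.08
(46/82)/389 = 23/15949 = 0.00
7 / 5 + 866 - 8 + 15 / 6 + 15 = 8769 / 10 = 876.90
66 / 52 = 33 / 26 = 1.27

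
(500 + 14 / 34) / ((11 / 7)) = 59549 / 187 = 318.44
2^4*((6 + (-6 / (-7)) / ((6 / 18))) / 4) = 240 / 7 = 34.29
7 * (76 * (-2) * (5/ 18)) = -2660/ 9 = -295.56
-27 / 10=-2.70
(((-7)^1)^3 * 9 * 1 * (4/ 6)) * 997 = -2051826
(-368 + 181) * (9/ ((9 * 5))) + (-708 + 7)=-3692/ 5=-738.40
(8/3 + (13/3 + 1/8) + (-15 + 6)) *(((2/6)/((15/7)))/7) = -1/24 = -0.04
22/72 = 11/36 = 0.31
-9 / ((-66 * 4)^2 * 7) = -1 / 54208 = -0.00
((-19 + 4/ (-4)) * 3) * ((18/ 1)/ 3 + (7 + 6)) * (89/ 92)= -25365/ 23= -1102.83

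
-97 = -97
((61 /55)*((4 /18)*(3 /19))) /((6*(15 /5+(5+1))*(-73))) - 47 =-290417056 /6179085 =-47.00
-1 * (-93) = 93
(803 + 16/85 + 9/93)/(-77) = -2116656/202895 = -10.43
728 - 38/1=690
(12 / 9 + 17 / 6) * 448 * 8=44800 / 3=14933.33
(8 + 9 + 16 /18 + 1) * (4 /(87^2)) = 680 /68121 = 0.01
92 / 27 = 3.41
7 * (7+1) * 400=22400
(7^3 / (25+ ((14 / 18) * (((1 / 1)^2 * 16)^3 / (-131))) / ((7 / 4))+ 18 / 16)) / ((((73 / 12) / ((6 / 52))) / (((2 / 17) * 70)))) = 4.38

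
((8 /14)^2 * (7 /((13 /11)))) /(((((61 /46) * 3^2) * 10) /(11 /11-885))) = -275264 /19215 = -14.33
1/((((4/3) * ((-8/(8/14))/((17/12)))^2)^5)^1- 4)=2015993900449/75472111454700307040636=0.00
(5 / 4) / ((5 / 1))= 1 / 4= 0.25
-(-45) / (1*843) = 15 / 281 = 0.05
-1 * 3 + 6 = 3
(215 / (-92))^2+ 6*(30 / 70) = 475927 / 59248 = 8.03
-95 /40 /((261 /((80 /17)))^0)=-19 /8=-2.38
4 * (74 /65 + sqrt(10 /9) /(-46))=4.46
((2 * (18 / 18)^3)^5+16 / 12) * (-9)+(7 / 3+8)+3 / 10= -8681 / 30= -289.37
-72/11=-6.55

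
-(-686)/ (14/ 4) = 196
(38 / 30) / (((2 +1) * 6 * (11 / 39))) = 247 / 990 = 0.25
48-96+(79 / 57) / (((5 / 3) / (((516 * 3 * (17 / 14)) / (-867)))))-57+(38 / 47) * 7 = -53740999 / 531335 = -101.14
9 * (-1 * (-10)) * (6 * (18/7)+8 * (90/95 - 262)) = -24813720/133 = -186569.32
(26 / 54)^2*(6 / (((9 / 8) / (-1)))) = -2704 / 2187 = -1.24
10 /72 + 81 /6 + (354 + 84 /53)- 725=-678821 /1908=-355.78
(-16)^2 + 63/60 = 5141/20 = 257.05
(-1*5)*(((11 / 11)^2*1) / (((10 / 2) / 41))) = -41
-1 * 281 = -281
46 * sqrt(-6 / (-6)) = 46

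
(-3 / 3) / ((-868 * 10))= 0.00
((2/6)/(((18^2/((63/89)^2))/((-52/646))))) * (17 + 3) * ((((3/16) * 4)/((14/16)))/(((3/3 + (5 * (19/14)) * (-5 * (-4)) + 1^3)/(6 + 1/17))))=-0.00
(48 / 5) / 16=0.60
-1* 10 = -10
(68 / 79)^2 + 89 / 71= 883753 / 443111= 1.99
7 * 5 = 35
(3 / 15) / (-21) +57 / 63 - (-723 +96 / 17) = 1282073 / 1785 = 718.25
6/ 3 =2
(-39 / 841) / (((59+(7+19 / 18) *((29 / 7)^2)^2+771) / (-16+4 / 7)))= 26004888 / 116416842085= 0.00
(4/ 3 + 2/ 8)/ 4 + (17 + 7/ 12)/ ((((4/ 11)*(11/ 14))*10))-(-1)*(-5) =31/ 20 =1.55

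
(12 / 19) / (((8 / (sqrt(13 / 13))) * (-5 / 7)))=-21 / 190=-0.11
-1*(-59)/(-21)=-59/21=-2.81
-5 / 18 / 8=-5 / 144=-0.03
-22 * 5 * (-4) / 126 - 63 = -3749 / 63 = -59.51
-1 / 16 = -0.06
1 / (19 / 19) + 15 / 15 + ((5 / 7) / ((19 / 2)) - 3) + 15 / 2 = 1749 / 266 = 6.58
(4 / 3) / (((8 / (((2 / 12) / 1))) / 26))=13 / 18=0.72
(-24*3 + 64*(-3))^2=69696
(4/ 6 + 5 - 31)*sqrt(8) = -152*sqrt(2)/ 3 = -71.65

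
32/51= 0.63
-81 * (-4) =324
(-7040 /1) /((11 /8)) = -5120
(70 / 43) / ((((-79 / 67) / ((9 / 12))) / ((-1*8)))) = 28140 / 3397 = 8.28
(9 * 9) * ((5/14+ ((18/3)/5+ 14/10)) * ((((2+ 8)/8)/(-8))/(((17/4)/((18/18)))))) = -16767/1904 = -8.81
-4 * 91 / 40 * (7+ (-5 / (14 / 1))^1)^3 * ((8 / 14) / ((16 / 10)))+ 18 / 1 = -10259073 / 10976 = -934.68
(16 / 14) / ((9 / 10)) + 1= 143 / 63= 2.27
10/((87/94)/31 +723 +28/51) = 1486140/107533951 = 0.01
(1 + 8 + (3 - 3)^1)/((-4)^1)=-9/4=-2.25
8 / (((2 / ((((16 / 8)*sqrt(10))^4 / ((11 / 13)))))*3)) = 2521.21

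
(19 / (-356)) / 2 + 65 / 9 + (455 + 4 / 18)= 2963173 / 6408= 462.42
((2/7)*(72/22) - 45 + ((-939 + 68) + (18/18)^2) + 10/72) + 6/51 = -43062307/47124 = -913.81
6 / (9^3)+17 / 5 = 4141 / 1215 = 3.41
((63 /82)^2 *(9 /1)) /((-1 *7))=-5103 /6724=-0.76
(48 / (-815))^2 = 2304 / 664225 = 0.00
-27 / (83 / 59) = -1593 / 83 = -19.19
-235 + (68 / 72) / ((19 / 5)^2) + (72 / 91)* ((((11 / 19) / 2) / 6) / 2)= -138909769 / 591318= -234.92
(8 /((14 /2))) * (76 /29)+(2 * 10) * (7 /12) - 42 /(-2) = 21718 /609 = 35.66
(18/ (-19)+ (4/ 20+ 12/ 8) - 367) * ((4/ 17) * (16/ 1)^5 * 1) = -90361929.55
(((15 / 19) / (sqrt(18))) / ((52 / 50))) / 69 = 125 * sqrt(2) / 68172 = 0.00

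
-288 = -288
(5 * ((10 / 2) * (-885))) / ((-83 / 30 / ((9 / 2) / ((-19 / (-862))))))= 2574686250 / 1577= 1632648.22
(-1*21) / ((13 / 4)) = -84 / 13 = -6.46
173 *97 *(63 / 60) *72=1268643.60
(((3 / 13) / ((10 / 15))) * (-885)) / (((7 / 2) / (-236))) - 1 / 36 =67670549 / 3276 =20656.46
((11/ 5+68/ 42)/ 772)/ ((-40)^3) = -401/ 5187840000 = -0.00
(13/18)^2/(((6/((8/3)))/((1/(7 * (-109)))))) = -0.00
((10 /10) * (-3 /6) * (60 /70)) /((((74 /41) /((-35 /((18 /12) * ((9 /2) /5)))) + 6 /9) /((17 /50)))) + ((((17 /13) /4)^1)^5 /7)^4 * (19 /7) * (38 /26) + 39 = 4548021913116622280541636063127712142987929087 /117350310028304716173375844598258881053851648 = 38.76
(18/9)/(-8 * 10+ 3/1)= -2/77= -0.03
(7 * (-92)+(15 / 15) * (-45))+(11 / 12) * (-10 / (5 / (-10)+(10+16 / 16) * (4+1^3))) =-225358 / 327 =-689.17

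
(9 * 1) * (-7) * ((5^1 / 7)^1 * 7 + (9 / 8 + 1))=-3591 / 8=-448.88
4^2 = 16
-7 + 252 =245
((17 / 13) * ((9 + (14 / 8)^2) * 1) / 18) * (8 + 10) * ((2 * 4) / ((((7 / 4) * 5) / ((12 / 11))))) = 78744 / 5005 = 15.73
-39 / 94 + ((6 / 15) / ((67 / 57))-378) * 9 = -107045601 / 31490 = -3399.35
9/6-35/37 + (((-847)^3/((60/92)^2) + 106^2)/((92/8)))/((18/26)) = -618454214973733/3446550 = -179441532.83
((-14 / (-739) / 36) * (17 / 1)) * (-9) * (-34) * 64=129472 / 739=175.20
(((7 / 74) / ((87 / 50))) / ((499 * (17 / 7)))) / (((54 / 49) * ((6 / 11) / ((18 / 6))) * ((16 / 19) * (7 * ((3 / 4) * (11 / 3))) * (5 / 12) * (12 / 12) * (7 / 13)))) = 60515 / 983043972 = 0.00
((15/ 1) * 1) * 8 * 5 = 600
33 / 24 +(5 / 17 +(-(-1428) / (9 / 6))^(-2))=1512729 / 906304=1.67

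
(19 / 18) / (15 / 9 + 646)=19 / 11658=0.00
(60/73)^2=3600/5329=0.68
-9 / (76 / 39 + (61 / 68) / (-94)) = -2243592 / 483413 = -4.64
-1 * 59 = -59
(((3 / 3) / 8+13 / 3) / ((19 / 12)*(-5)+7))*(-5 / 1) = 535 / 22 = 24.32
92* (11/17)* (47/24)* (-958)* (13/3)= -74045257/153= -483955.93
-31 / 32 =-0.97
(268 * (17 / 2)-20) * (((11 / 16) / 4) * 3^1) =37257 / 32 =1164.28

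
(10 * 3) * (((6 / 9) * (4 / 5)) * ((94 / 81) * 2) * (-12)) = -12032 / 27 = -445.63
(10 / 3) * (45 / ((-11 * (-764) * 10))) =15 / 8404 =0.00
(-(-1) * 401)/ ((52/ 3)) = 1203/ 52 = 23.13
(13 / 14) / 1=13 / 14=0.93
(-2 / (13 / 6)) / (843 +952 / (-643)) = -7716 / 7034261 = -0.00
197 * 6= 1182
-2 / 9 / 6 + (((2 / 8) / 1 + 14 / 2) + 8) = 1643 / 108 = 15.21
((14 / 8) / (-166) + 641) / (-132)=-425617 / 87648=-4.86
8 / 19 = 0.42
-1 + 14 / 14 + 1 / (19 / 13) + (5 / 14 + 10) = 2937 / 266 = 11.04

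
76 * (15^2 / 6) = 2850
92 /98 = 46 /49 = 0.94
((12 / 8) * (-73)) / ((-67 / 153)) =33507 / 134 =250.05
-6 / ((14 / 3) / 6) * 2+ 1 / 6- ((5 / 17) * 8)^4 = -161056961 / 3507882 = -45.91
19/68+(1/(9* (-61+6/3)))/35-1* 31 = -38824133/1263780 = -30.72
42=42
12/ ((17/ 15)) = 180/ 17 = 10.59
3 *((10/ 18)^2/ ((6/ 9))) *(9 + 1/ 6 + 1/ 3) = 475/ 36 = 13.19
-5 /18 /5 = -1 /18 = -0.06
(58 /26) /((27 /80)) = 2320 /351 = 6.61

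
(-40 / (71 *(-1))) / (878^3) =5 / 6006920849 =0.00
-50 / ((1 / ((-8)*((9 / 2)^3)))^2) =-26572050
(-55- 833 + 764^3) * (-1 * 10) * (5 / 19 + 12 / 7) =-1172829711280 / 133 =-8818268505.86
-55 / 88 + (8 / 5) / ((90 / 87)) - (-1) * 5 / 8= 116 / 75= 1.55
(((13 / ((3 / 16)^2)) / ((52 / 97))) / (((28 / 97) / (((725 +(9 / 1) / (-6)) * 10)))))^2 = 1186325794056505600 / 3969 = 298897907295667.83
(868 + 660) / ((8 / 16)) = 3056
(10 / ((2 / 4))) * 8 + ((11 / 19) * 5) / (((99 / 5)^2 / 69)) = 160.51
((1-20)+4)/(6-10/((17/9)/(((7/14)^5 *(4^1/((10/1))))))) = -680/269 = -2.53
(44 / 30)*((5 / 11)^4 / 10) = 25 / 3993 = 0.01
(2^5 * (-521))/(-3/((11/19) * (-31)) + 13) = -2842576/2245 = -1266.18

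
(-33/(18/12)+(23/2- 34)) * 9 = -801/2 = -400.50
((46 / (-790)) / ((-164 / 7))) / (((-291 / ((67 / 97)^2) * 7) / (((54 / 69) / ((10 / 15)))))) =-40401 / 59122956940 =-0.00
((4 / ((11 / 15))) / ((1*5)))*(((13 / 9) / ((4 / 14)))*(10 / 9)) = 1820 / 297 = 6.13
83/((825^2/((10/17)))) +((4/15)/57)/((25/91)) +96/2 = 703744634/14656125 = 48.02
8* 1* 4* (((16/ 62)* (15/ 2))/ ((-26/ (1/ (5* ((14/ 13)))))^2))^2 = 18/ 57684025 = 0.00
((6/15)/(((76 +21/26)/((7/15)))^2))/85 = 0.00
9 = 9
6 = 6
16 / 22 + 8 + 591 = 6597 / 11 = 599.73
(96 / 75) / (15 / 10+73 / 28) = 896 / 2875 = 0.31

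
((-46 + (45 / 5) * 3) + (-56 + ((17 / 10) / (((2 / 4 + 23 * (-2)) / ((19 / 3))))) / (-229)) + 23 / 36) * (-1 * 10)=278926139 / 375102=743.60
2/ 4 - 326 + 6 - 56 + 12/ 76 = -375.34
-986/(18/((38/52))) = -9367/234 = -40.03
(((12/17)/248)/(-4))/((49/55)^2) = -9075/10122616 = -0.00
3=3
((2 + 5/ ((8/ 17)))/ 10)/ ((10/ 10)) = 101/ 80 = 1.26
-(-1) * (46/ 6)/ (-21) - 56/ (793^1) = -21767/ 49959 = -0.44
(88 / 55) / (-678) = -4 / 1695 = -0.00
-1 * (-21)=21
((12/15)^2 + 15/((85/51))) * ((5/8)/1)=241/40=6.02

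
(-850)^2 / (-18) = -40138.89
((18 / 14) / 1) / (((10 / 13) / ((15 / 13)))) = 27 / 14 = 1.93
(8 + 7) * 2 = 30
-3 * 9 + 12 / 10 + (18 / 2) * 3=6 / 5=1.20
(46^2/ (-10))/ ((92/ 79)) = -1817/ 10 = -181.70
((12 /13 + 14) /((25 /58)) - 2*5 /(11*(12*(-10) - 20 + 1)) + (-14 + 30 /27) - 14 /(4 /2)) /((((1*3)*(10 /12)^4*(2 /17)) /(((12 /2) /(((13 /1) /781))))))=11457153436176 /367046875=31214.41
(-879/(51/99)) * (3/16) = -87021/272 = -319.93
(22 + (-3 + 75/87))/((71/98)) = 56448/2059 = 27.42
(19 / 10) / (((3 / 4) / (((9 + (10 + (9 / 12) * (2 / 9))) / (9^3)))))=437 / 6561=0.07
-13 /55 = -0.24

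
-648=-648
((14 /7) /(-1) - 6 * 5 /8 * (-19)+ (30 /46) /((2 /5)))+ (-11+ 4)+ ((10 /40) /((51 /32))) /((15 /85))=53629 /828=64.77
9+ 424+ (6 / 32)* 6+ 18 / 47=163375 / 376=434.51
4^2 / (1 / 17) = 272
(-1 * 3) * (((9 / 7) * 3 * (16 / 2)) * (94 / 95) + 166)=-392082 / 665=-589.60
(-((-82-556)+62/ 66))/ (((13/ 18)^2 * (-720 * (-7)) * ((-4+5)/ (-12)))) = -189207/ 65065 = -2.91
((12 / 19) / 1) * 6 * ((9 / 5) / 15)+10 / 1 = 4966 / 475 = 10.45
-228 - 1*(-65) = -163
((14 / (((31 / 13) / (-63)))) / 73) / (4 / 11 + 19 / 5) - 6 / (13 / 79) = -253837788 / 6736951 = -37.68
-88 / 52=-22 / 13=-1.69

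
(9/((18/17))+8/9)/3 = 169/54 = 3.13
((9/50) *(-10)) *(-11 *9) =891/5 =178.20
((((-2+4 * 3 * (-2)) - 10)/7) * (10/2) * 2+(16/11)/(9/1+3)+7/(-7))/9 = -12083/2079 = -5.81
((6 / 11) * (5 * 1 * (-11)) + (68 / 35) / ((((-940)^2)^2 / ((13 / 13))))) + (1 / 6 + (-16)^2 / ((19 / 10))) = 40849273555300969 / 389398543800000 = 104.90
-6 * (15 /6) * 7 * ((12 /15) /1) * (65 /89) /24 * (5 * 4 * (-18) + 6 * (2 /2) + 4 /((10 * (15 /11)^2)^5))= 464405389729538111309 /513218847656250000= 904.89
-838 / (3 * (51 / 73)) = -61174 / 153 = -399.83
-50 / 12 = -25 / 6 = -4.17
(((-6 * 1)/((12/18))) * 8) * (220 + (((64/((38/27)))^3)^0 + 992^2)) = -70868520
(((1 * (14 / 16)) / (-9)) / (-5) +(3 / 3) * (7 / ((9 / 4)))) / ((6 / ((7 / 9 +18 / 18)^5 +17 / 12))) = 1020817441 / 102036672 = 10.00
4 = 4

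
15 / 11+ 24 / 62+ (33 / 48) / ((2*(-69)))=1314425 / 752928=1.75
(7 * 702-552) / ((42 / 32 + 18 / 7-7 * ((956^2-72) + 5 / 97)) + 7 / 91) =-616053984 / 903467374697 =-0.00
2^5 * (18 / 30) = 96 / 5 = 19.20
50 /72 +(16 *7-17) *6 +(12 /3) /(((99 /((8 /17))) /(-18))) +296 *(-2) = -145733 /6732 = -21.65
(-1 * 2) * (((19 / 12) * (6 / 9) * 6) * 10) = -380 / 3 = -126.67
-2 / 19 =-0.11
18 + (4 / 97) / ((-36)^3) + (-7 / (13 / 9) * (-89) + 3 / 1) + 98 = 8094092819 / 14708304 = 550.31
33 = 33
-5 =-5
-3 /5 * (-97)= 291 /5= 58.20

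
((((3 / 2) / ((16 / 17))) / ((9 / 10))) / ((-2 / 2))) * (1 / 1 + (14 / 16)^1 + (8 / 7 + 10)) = -20655 / 896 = -23.05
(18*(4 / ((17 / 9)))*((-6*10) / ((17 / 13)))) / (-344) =63180 / 12427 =5.08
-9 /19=-0.47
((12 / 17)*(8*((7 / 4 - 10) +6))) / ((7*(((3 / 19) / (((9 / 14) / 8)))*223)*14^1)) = -1539 / 5201252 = -0.00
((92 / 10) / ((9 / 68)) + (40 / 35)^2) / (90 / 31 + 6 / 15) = 605089 / 28224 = 21.44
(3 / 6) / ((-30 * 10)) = -1 / 600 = -0.00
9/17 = 0.53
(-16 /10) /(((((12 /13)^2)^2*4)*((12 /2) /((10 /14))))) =-0.07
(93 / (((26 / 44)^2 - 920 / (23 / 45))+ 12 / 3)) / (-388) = 11253 / 84302215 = 0.00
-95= -95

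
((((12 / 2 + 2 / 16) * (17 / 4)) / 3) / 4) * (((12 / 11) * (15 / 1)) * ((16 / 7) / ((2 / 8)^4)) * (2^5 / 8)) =913920 / 11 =83083.64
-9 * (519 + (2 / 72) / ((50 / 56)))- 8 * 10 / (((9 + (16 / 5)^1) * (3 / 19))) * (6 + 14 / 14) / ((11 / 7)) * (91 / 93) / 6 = -66011529314 / 14040675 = -4701.45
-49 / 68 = -0.72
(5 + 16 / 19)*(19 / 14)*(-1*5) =-555 / 14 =-39.64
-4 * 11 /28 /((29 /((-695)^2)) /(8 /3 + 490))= -7853020450 /609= -12894943.27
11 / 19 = 0.58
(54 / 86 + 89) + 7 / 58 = 89.75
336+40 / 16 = 338.50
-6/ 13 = -0.46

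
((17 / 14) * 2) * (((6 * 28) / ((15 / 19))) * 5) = 2584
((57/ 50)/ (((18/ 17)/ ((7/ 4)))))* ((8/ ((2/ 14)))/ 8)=15827/ 1200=13.19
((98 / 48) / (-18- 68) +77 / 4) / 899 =39683 / 1855536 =0.02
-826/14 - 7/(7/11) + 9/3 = -67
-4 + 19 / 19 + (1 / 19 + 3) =1 / 19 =0.05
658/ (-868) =-47/ 62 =-0.76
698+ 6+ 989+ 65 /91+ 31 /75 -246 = 760267 /525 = 1448.13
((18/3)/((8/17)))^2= 2601/16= 162.56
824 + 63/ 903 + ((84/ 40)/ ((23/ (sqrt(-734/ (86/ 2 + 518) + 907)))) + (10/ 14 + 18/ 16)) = 828.66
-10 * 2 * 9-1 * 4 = -184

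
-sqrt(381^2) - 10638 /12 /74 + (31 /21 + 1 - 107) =-1546241 /3108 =-497.50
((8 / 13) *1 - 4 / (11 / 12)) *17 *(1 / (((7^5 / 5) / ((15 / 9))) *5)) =-45560 / 7210203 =-0.01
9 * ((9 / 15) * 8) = 216 / 5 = 43.20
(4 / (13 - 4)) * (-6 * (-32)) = 256 / 3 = 85.33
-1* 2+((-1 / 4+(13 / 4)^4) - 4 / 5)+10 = 118.52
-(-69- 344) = 413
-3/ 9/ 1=-1/ 3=-0.33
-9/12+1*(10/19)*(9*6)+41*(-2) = -4129/76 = -54.33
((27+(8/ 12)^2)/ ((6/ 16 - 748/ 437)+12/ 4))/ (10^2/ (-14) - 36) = -3022292/ 7902585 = -0.38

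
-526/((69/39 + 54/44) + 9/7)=-1053052/8573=-122.83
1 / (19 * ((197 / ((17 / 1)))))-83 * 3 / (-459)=313270 / 572679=0.55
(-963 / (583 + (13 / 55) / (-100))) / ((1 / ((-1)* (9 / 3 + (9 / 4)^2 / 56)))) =5.10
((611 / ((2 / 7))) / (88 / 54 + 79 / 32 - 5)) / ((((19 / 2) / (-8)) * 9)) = 3284736 / 14801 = 221.93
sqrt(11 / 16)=sqrt(11) / 4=0.83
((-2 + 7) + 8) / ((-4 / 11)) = -143 / 4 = -35.75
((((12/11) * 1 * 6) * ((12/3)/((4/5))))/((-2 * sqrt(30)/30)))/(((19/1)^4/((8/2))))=-720 * sqrt(30)/1433531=-0.00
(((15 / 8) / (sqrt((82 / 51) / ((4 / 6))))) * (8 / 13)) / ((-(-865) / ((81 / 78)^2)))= 2187 * sqrt(697) / 62333284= 0.00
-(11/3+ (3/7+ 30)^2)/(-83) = 136646/12201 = 11.20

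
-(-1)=1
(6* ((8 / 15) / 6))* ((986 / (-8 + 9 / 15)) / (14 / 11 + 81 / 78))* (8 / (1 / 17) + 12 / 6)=-103774528 / 24457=-4243.14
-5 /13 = -0.38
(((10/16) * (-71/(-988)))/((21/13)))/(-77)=-355/983136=-0.00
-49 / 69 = -0.71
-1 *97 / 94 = -97 / 94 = -1.03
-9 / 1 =-9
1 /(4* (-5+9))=1 /16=0.06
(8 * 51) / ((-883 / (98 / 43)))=-39984 / 37969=-1.05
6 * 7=42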